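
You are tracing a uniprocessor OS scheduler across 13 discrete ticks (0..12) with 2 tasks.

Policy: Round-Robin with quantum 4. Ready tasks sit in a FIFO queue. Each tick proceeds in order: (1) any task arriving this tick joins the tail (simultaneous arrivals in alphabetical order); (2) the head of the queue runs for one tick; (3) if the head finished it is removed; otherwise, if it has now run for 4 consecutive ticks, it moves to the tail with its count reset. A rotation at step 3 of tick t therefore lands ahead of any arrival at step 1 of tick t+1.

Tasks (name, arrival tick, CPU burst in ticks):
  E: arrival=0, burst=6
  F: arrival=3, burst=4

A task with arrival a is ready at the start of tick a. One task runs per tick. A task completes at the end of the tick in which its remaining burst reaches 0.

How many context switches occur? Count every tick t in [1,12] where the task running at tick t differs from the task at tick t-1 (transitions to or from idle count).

context switches = 3

t=0: queue=[E] q_used=0 → run E
t=1: queue=[E] q_used=1 → run E
t=2: queue=[E] q_used=2 → run E
t=3: queue=[E,F] q_used=3 → run E
t=4: queue=[F,E] q_used=0 → run F
t=5: queue=[F,E] q_used=1 → run F
t=6: queue=[F,E] q_used=2 → run F
t=7: queue=[F,E] q_used=3 → run F
t=8: queue=[E] q_used=0 → run E
t=9: queue=[E] q_used=1 → run E
t=10: (idle)
t=11: (idle)
t=12: (idle)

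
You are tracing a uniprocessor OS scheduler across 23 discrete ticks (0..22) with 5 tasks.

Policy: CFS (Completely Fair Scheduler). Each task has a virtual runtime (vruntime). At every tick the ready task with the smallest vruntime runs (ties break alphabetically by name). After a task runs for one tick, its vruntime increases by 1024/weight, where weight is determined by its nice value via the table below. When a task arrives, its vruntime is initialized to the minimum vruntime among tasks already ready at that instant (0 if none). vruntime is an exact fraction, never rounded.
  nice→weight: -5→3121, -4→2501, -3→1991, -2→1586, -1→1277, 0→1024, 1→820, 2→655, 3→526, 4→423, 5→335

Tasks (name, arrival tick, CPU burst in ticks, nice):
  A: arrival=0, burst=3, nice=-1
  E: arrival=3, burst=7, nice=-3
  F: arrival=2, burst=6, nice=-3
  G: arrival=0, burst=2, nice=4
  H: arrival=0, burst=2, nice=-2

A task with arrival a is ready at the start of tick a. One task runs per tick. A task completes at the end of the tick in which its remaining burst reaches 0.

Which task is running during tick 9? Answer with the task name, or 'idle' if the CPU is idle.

t=0: vr[A=0 G=0 H=0] → run A
t=1: vr[A=1024/1277 G=0 H=0] → run G
t=2: vr[A=1024/1277 F=0 G=1024/423 H=0] → run F
t=3: vr[A=1024/1277 E=0 F=1024/1991 G=1024/423 H=0] → run E
t=4: vr[A=1024/1277 E=1024/1991 F=1024/1991 G=1024/423 H=0] → run H
t=5: vr[A=1024/1277 E=1024/1991 F=1024/1991 G=1024/423 H=512/793] → run E
t=6: vr[A=1024/1277 E=2048/1991 F=1024/1991 G=1024/423 H=512/793] → run F
t=7: vr[A=1024/1277 E=2048/1991 F=2048/1991 G=1024/423 H=512/793] → run H
t=8: vr[A=1024/1277 E=2048/1991 F=2048/1991 G=1024/423] → run A
t=9: vr[A=2048/1277 E=2048/1991 F=2048/1991 G=1024/423] → run E
t=10: vr[A=2048/1277 E=3072/1991 F=2048/1991 G=1024/423] → run F
t=11: vr[A=2048/1277 E=3072/1991 F=3072/1991 G=1024/423] → run E
t=12: vr[A=2048/1277 E=4096/1991 F=3072/1991 G=1024/423] → run F
t=13: vr[A=2048/1277 E=4096/1991 F=4096/1991 G=1024/423] → run A
t=14: vr[E=4096/1991 F=4096/1991 G=1024/423] → run E
t=15: vr[E=5120/1991 F=4096/1991 G=1024/423] → run F
t=16: vr[E=5120/1991 F=5120/1991 G=1024/423] → run G
t=17: vr[E=5120/1991 F=5120/1991] → run E
t=18: vr[E=6144/1991 F=5120/1991] → run F
t=19: vr[E=6144/1991] → run E
t=20: (idle)
t=21: (idle)
t=22: (idle)

running at tick 9 = E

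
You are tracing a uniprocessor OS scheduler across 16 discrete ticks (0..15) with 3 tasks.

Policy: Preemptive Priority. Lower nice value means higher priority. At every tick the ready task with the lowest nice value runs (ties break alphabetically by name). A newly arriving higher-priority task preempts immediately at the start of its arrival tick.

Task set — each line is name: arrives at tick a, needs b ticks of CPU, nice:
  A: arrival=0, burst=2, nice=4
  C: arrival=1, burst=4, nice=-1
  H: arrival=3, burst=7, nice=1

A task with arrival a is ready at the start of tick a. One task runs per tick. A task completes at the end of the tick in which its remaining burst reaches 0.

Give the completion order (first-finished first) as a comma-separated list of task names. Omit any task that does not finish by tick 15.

completion order = C, H, A

t=0: ready={A} → run A
t=1: ready={A,C} → run C
t=2: ready={A,C} → run C
t=3: ready={A,C,H} → run C
t=4: ready={A,C,H} → run C
t=5: ready={A,H} → run H
t=6: ready={A,H} → run H
t=7: ready={A,H} → run H
t=8: ready={A,H} → run H
t=9: ready={A,H} → run H
t=10: ready={A,H} → run H
t=11: ready={A,H} → run H
t=12: ready={A} → run A
t=13: (idle)
t=14: (idle)
t=15: (idle)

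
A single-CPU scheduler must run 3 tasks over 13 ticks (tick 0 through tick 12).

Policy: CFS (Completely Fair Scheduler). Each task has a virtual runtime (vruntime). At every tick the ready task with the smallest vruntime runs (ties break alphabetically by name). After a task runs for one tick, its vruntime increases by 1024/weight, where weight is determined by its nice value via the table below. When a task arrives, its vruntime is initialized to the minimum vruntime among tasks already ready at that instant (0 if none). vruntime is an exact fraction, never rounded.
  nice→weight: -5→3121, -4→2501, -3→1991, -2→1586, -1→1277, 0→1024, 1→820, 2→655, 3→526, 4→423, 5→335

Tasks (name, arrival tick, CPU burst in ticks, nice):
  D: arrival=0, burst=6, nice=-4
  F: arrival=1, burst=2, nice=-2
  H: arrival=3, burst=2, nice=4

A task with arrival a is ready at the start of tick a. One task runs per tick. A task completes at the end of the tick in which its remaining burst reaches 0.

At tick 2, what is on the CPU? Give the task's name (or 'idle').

running at tick 2 = F

t=0: vr[D=0] → run D
t=1: vr[D=1024/2501 F=1024/2501] → run D
t=2: vr[D=2048/2501 F=1024/2501] → run F
t=3: vr[D=2048/2501 F=34304/32513 H=2048/2501] → run D
t=4: vr[D=3072/2501 F=34304/32513 H=2048/2501] → run H
t=5: vr[D=3072/2501 F=34304/32513 H=3427328/1057923] → run F
t=6: vr[D=3072/2501 H=3427328/1057923] → run D
t=7: vr[D=4096/2501 H=3427328/1057923] → run D
t=8: vr[D=5120/2501 H=3427328/1057923] → run D
t=9: vr[H=3427328/1057923] → run H
t=10: (idle)
t=11: (idle)
t=12: (idle)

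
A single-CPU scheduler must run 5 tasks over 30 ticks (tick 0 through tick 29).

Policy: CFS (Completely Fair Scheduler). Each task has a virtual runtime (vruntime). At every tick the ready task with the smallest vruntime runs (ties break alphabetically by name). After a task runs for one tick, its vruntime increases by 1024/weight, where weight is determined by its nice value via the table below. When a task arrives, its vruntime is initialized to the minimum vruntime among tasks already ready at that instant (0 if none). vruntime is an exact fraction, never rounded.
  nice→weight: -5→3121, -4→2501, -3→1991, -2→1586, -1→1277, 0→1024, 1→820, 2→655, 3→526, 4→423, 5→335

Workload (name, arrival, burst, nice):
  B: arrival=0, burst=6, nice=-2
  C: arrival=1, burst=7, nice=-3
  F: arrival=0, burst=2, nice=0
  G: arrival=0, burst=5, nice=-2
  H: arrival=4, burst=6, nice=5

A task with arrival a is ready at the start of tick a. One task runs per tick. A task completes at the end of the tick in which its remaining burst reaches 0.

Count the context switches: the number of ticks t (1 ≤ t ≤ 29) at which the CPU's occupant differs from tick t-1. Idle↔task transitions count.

context switches = 21

t=0: vr[B=0 F=0 G=0] → run B
t=1: vr[B=512/793 C=0 F=0 G=0] → run C
t=2: vr[B=512/793 C=1024/1991 F=0 G=0] → run F
t=3: vr[B=512/793 C=1024/1991 F=1 G=0] → run G
t=4: vr[B=512/793 C=1024/1991 F=1 G=512/793 H=1024/1991] → run C
t=5: vr[B=512/793 C=2048/1991 F=1 G=512/793 H=1024/1991] → run H
t=6: vr[B=512/793 C=2048/1991 F=1 G=512/793 H=2381824/666985] → run B
t=7: vr[B=1024/793 C=2048/1991 F=1 G=512/793 H=2381824/666985] → run G
t=8: vr[B=1024/793 C=2048/1991 F=1 G=1024/793 H=2381824/666985] → run F
t=9: vr[B=1024/793 C=2048/1991 G=1024/793 H=2381824/666985] → run C
t=10: vr[B=1024/793 C=3072/1991 G=1024/793 H=2381824/666985] → run B
t=11: vr[B=1536/793 C=3072/1991 G=1024/793 H=2381824/666985] → run G
t=12: vr[B=1536/793 C=3072/1991 G=1536/793 H=2381824/666985] → run C
t=13: vr[B=1536/793 C=4096/1991 G=1536/793 H=2381824/666985] → run B
t=14: vr[B=2048/793 C=4096/1991 G=1536/793 H=2381824/666985] → run G
t=15: vr[B=2048/793 C=4096/1991 G=2048/793 H=2381824/666985] → run C
t=16: vr[B=2048/793 C=5120/1991 G=2048/793 H=2381824/666985] → run C
t=17: vr[B=2048/793 C=6144/1991 G=2048/793 H=2381824/666985] → run B
t=18: vr[B=2560/793 C=6144/1991 G=2048/793 H=2381824/666985] → run G
t=19: vr[B=2560/793 C=6144/1991 H=2381824/666985] → run C
t=20: vr[B=2560/793 H=2381824/666985] → run B
t=21: vr[H=2381824/666985] → run H
t=22: vr[H=4420608/666985] → run H
t=23: vr[H=6459392/666985] → run H
t=24: vr[H=8498176/666985] → run H
t=25: vr[H=2107392/133397] → run H
t=26: (idle)
t=27: (idle)
t=28: (idle)
t=29: (idle)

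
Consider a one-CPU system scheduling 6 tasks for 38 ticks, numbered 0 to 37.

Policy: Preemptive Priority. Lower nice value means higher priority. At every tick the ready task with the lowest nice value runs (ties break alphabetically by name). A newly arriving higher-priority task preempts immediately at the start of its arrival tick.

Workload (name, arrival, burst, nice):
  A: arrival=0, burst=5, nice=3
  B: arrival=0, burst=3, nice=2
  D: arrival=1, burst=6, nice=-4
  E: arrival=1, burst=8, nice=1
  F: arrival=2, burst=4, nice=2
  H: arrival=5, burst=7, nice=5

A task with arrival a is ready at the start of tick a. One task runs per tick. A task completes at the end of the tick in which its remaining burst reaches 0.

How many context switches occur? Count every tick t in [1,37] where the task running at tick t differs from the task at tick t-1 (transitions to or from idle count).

context switches = 7

t=0: ready={A,B} → run B
t=1: ready={A,B,D,E} → run D
t=2: ready={A,B,D,E,F} → run D
t=3: ready={A,B,D,E,F} → run D
t=4: ready={A,B,D,E,F} → run D
t=5: ready={A,B,D,E,F,H} → run D
t=6: ready={A,B,D,E,F,H} → run D
t=7: ready={A,B,E,F,H} → run E
t=8: ready={A,B,E,F,H} → run E
t=9: ready={A,B,E,F,H} → run E
t=10: ready={A,B,E,F,H} → run E
t=11: ready={A,B,E,F,H} → run E
t=12: ready={A,B,E,F,H} → run E
t=13: ready={A,B,E,F,H} → run E
t=14: ready={A,B,E,F,H} → run E
t=15: ready={A,B,F,H} → run B
t=16: ready={A,B,F,H} → run B
t=17: ready={A,F,H} → run F
t=18: ready={A,F,H} → run F
t=19: ready={A,F,H} → run F
t=20: ready={A,F,H} → run F
t=21: ready={A,H} → run A
t=22: ready={A,H} → run A
t=23: ready={A,H} → run A
t=24: ready={A,H} → run A
t=25: ready={A,H} → run A
t=26: ready={H} → run H
t=27: ready={H} → run H
t=28: ready={H} → run H
t=29: ready={H} → run H
t=30: ready={H} → run H
t=31: ready={H} → run H
t=32: ready={H} → run H
t=33: (idle)
t=34: (idle)
t=35: (idle)
t=36: (idle)
t=37: (idle)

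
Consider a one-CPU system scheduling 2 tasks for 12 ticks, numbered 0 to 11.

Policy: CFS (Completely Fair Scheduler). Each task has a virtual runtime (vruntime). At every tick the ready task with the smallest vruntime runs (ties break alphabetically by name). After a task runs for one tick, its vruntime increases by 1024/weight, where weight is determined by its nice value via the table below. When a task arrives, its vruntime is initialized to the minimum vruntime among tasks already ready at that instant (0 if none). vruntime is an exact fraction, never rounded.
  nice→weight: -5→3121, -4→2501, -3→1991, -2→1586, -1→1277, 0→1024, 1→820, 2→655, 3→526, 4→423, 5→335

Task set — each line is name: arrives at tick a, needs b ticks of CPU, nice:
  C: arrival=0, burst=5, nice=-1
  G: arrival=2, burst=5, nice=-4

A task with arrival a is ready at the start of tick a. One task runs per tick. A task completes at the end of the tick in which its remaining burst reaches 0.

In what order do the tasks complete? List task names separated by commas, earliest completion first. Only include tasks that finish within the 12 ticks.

completion order = C, G

t=0: vr[C=0] → run C
t=1: vr[C=1024/1277] → run C
t=2: vr[C=2048/1277 G=2048/1277] → run C
t=3: vr[C=3072/1277 G=2048/1277] → run G
t=4: vr[C=3072/1277 G=6429696/3193777] → run G
t=5: vr[C=3072/1277 G=7737344/3193777] → run C
t=6: vr[C=4096/1277 G=7737344/3193777] → run G
t=7: vr[C=4096/1277 G=9044992/3193777] → run G
t=8: vr[C=4096/1277 G=10352640/3193777] → run C
t=9: vr[G=10352640/3193777] → run G
t=10: (idle)
t=11: (idle)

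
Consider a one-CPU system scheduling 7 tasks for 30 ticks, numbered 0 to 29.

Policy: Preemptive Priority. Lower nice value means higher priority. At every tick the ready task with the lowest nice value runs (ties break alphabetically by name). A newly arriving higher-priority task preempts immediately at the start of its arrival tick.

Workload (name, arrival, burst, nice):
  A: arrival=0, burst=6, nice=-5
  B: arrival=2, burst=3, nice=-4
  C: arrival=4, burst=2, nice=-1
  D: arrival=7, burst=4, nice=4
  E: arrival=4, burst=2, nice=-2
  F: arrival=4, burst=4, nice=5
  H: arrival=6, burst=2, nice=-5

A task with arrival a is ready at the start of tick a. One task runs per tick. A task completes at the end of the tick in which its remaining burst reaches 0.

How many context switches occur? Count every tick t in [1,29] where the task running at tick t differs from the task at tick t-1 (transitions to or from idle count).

t=0: ready={A} → run A
t=1: ready={A} → run A
t=2: ready={A,B} → run A
t=3: ready={A,B} → run A
t=4: ready={A,B,C,E,F} → run A
t=5: ready={A,B,C,E,F} → run A
t=6: ready={B,C,E,F,H} → run H
t=7: ready={B,C,D,E,F,H} → run H
t=8: ready={B,C,D,E,F} → run B
t=9: ready={B,C,D,E,F} → run B
t=10: ready={B,C,D,E,F} → run B
t=11: ready={C,D,E,F} → run E
t=12: ready={C,D,E,F} → run E
t=13: ready={C,D,F} → run C
t=14: ready={C,D,F} → run C
t=15: ready={D,F} → run D
t=16: ready={D,F} → run D
t=17: ready={D,F} → run D
t=18: ready={D,F} → run D
t=19: ready={F} → run F
t=20: ready={F} → run F
t=21: ready={F} → run F
t=22: ready={F} → run F
t=23: (idle)
t=24: (idle)
t=25: (idle)
t=26: (idle)
t=27: (idle)
t=28: (idle)
t=29: (idle)

context switches = 7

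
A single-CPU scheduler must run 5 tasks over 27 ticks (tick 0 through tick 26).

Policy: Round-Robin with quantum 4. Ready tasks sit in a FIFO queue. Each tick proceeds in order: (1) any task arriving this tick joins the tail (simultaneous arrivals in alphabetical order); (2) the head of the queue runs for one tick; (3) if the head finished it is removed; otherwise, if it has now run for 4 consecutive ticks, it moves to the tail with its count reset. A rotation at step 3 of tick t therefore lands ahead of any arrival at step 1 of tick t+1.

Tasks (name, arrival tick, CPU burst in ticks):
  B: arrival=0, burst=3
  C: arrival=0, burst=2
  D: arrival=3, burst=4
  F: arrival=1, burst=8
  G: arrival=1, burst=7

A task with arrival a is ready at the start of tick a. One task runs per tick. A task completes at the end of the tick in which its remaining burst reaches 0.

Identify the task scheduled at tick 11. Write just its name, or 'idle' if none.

t=0: queue=[B,C] q_used=0 → run B
t=1: queue=[B,C,F,G] q_used=1 → run B
t=2: queue=[B,C,F,G] q_used=2 → run B
t=3: queue=[C,F,G,D] q_used=0 → run C
t=4: queue=[C,F,G,D] q_used=1 → run C
t=5: queue=[F,G,D] q_used=0 → run F
t=6: queue=[F,G,D] q_used=1 → run F
t=7: queue=[F,G,D] q_used=2 → run F
t=8: queue=[F,G,D] q_used=3 → run F
t=9: queue=[G,D,F] q_used=0 → run G
t=10: queue=[G,D,F] q_used=1 → run G
t=11: queue=[G,D,F] q_used=2 → run G
t=12: queue=[G,D,F] q_used=3 → run G
t=13: queue=[D,F,G] q_used=0 → run D
t=14: queue=[D,F,G] q_used=1 → run D
t=15: queue=[D,F,G] q_used=2 → run D
t=16: queue=[D,F,G] q_used=3 → run D
t=17: queue=[F,G] q_used=0 → run F
t=18: queue=[F,G] q_used=1 → run F
t=19: queue=[F,G] q_used=2 → run F
t=20: queue=[F,G] q_used=3 → run F
t=21: queue=[G] q_used=0 → run G
t=22: queue=[G] q_used=1 → run G
t=23: queue=[G] q_used=2 → run G
t=24: (idle)
t=25: (idle)
t=26: (idle)

running at tick 11 = G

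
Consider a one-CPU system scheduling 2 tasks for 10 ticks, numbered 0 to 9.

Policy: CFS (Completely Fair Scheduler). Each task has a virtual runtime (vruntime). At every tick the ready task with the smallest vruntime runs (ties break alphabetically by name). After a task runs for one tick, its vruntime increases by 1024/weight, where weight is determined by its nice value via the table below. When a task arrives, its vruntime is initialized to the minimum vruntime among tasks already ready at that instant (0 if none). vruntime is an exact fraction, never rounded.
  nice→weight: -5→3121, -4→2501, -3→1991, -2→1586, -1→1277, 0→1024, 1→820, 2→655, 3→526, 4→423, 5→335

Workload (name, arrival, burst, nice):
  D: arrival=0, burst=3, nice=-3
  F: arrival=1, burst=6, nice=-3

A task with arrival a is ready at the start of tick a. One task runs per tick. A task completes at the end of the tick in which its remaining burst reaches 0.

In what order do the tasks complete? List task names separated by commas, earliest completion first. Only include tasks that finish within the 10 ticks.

t=0: vr[D=0] → run D
t=1: vr[D=1024/1991 F=1024/1991] → run D
t=2: vr[D=2048/1991 F=1024/1991] → run F
t=3: vr[D=2048/1991 F=2048/1991] → run D
t=4: vr[F=2048/1991] → run F
t=5: vr[F=3072/1991] → run F
t=6: vr[F=4096/1991] → run F
t=7: vr[F=5120/1991] → run F
t=8: vr[F=6144/1991] → run F
t=9: (idle)

completion order = D, F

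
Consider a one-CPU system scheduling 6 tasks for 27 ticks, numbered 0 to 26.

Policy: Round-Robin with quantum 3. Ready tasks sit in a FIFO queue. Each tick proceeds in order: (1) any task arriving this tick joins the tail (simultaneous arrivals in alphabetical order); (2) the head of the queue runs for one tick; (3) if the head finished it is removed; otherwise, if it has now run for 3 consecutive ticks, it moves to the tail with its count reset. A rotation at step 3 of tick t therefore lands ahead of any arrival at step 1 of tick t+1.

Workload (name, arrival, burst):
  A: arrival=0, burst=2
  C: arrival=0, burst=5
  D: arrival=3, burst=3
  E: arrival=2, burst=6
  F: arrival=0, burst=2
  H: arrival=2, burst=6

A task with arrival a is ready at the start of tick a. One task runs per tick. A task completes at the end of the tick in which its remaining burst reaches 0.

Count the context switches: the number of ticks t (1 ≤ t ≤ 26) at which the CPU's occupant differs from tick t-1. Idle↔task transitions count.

t=0: queue=[A,C,F] q_used=0 → run A
t=1: queue=[A,C,F] q_used=1 → run A
t=2: queue=[C,F,E,H] q_used=0 → run C
t=3: queue=[C,F,E,H,D] q_used=1 → run C
t=4: queue=[C,F,E,H,D] q_used=2 → run C
t=5: queue=[F,E,H,D,C] q_used=0 → run F
t=6: queue=[F,E,H,D,C] q_used=1 → run F
t=7: queue=[E,H,D,C] q_used=0 → run E
t=8: queue=[E,H,D,C] q_used=1 → run E
t=9: queue=[E,H,D,C] q_used=2 → run E
t=10: queue=[H,D,C,E] q_used=0 → run H
t=11: queue=[H,D,C,E] q_used=1 → run H
t=12: queue=[H,D,C,E] q_used=2 → run H
t=13: queue=[D,C,E,H] q_used=0 → run D
t=14: queue=[D,C,E,H] q_used=1 → run D
t=15: queue=[D,C,E,H] q_used=2 → run D
t=16: queue=[C,E,H] q_used=0 → run C
t=17: queue=[C,E,H] q_used=1 → run C
t=18: queue=[E,H] q_used=0 → run E
t=19: queue=[E,H] q_used=1 → run E
t=20: queue=[E,H] q_used=2 → run E
t=21: queue=[H] q_used=0 → run H
t=22: queue=[H] q_used=1 → run H
t=23: queue=[H] q_used=2 → run H
t=24: (idle)
t=25: (idle)
t=26: (idle)

context switches = 9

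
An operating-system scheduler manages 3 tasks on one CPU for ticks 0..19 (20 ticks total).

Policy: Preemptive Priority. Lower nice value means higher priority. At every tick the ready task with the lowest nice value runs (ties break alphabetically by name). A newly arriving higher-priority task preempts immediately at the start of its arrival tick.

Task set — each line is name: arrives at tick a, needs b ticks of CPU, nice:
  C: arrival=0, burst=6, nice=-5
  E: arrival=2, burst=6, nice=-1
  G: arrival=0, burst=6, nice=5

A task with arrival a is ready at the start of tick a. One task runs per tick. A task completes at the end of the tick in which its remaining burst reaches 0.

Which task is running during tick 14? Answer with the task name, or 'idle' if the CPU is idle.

t=0: ready={C,G} → run C
t=1: ready={C,G} → run C
t=2: ready={C,E,G} → run C
t=3: ready={C,E,G} → run C
t=4: ready={C,E,G} → run C
t=5: ready={C,E,G} → run C
t=6: ready={E,G} → run E
t=7: ready={E,G} → run E
t=8: ready={E,G} → run E
t=9: ready={E,G} → run E
t=10: ready={E,G} → run E
t=11: ready={E,G} → run E
t=12: ready={G} → run G
t=13: ready={G} → run G
t=14: ready={G} → run G
t=15: ready={G} → run G
t=16: ready={G} → run G
t=17: ready={G} → run G
t=18: (idle)
t=19: (idle)

running at tick 14 = G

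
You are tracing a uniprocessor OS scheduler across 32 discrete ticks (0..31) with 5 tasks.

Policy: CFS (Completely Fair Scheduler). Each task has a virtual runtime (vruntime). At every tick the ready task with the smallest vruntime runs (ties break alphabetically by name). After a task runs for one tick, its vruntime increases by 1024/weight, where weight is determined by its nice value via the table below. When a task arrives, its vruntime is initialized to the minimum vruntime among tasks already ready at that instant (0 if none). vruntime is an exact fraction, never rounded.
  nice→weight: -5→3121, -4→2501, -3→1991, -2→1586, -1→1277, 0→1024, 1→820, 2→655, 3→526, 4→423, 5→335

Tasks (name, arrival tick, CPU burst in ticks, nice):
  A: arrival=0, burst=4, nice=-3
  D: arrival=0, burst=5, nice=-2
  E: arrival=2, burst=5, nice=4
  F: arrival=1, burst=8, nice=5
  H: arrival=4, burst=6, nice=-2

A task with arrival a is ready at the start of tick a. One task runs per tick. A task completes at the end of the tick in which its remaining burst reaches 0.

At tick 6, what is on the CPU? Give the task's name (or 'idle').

running at tick 6 = D

t=0: vr[A=0 D=0] → run A
t=1: vr[A=1024/1991 D=0 F=0] → run D
t=2: vr[A=1024/1991 D=512/793 E=0 F=0] → run E
t=3: vr[A=1024/1991 D=512/793 E=1024/423 F=0] → run F
t=4: vr[A=1024/1991 D=512/793 E=1024/423 F=1024/335 H=1024/1991] → run A
t=5: vr[A=2048/1991 D=512/793 E=1024/423 F=1024/335 H=1024/1991] → run H
t=6: vr[A=2048/1991 D=512/793 E=1024/423 F=1024/335 H=1831424/1578863] → run D
t=7: vr[A=2048/1991 D=1024/793 E=1024/423 F=1024/335 H=1831424/1578863] → run A
t=8: vr[A=3072/1991 D=1024/793 E=1024/423 F=1024/335 H=1831424/1578863] → run H
t=9: vr[A=3072/1991 D=1024/793 E=1024/423 F=1024/335 H=2850816/1578863] → run D
t=10: vr[A=3072/1991 D=1536/793 E=1024/423 F=1024/335 H=2850816/1578863] → run A
t=11: vr[D=1536/793 E=1024/423 F=1024/335 H=2850816/1578863] → run H
t=12: vr[D=1536/793 E=1024/423 F=1024/335 H=3870208/1578863] → run D
t=13: vr[D=2048/793 E=1024/423 F=1024/335 H=3870208/1578863] → run E
t=14: vr[D=2048/793 E=2048/423 F=1024/335 H=3870208/1578863] → run H
t=15: vr[D=2048/793 E=2048/423 F=1024/335 H=4889600/1578863] → run D
t=16: vr[E=2048/423 F=1024/335 H=4889600/1578863] → run F
t=17: vr[E=2048/423 F=2048/335 H=4889600/1578863] → run H
t=18: vr[E=2048/423 F=2048/335 H=5908992/1578863] → run H
t=19: vr[E=2048/423 F=2048/335] → run E
t=20: vr[E=1024/141 F=2048/335] → run F
t=21: vr[E=1024/141 F=3072/335] → run E
t=22: vr[E=4096/423 F=3072/335] → run F
t=23: vr[E=4096/423 F=4096/335] → run E
t=24: vr[F=4096/335] → run F
t=25: vr[F=1024/67] → run F
t=26: vr[F=6144/335] → run F
t=27: vr[F=7168/335] → run F
t=28: (idle)
t=29: (idle)
t=30: (idle)
t=31: (idle)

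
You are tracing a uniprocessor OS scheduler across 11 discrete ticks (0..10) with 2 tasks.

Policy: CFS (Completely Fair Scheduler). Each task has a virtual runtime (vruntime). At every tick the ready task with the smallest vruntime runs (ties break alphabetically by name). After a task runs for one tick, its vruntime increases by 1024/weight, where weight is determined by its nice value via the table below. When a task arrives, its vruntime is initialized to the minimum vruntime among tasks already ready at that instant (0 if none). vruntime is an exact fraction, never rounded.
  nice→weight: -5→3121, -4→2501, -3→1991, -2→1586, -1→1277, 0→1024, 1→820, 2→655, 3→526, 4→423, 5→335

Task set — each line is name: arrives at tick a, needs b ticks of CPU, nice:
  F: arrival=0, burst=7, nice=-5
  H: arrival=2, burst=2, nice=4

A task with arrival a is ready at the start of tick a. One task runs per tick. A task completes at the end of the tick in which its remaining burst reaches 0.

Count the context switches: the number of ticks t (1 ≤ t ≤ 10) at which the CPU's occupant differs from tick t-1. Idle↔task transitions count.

context switches = 4

t=0: vr[F=0] → run F
t=1: vr[F=1024/3121] → run F
t=2: vr[F=2048/3121 H=2048/3121] → run F
t=3: vr[F=3072/3121 H=2048/3121] → run H
t=4: vr[F=3072/3121 H=4062208/1320183] → run F
t=5: vr[F=4096/3121 H=4062208/1320183] → run F
t=6: vr[F=5120/3121 H=4062208/1320183] → run F
t=7: vr[F=6144/3121 H=4062208/1320183] → run F
t=8: vr[H=4062208/1320183] → run H
t=9: (idle)
t=10: (idle)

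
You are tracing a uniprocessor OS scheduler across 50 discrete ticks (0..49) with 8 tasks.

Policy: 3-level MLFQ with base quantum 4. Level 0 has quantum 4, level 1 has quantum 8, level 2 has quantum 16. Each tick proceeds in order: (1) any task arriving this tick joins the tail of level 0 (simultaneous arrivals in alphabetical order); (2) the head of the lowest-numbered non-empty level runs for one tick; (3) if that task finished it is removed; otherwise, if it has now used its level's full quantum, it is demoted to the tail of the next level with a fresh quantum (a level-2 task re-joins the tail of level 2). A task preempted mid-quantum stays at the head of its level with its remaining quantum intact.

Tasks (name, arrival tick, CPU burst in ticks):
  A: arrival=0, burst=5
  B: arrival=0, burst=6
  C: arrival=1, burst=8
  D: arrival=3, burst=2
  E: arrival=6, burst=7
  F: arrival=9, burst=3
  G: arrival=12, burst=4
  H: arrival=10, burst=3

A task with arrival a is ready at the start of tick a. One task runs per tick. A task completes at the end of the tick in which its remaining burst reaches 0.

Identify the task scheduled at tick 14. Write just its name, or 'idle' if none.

running at tick 14 = E

t=0: L0/L1/L2 = AB/-/- → run A
t=1: L0/L1/L2 = ABC/-/- → run A
t=2: L0/L1/L2 = ABC/-/- → run A
t=3: L0/L1/L2 = ABCD/-/- → run A
t=4: L0/L1/L2 = BCD/A/- → run B
t=5: L0/L1/L2 = BCD/A/- → run B
t=6: L0/L1/L2 = BCDE/A/- → run B
t=7: L0/L1/L2 = BCDE/A/- → run B
t=8: L0/L1/L2 = CDE/AB/- → run C
t=9: L0/L1/L2 = CDEF/AB/- → run C
t=10: L0/L1/L2 = CDEFH/AB/- → run C
t=11: L0/L1/L2 = CDEFH/AB/- → run C
t=12: L0/L1/L2 = DEFHG/ABC/- → run D
t=13: L0/L1/L2 = DEFHG/ABC/- → run D
t=14: L0/L1/L2 = EFHG/ABC/- → run E
t=15: L0/L1/L2 = EFHG/ABC/- → run E
t=16: L0/L1/L2 = EFHG/ABC/- → run E
t=17: L0/L1/L2 = EFHG/ABC/- → run E
t=18: L0/L1/L2 = FHG/ABCE/- → run F
t=19: L0/L1/L2 = FHG/ABCE/- → run F
t=20: L0/L1/L2 = FHG/ABCE/- → run F
t=21: L0/L1/L2 = HG/ABCE/- → run H
t=22: L0/L1/L2 = HG/ABCE/- → run H
t=23: L0/L1/L2 = HG/ABCE/- → run H
t=24: L0/L1/L2 = G/ABCE/- → run G
t=25: L0/L1/L2 = G/ABCE/- → run G
t=26: L0/L1/L2 = G/ABCE/- → run G
t=27: L0/L1/L2 = G/ABCE/- → run G
t=28: L0/L1/L2 = -/ABCE/- → run A
t=29: L0/L1/L2 = -/BCE/- → run B
t=30: L0/L1/L2 = -/BCE/- → run B
t=31: L0/L1/L2 = -/CE/- → run C
t=32: L0/L1/L2 = -/CE/- → run C
t=33: L0/L1/L2 = -/CE/- → run C
t=34: L0/L1/L2 = -/CE/- → run C
t=35: L0/L1/L2 = -/E/- → run E
t=36: L0/L1/L2 = -/E/- → run E
t=37: L0/L1/L2 = -/E/- → run E
t=38: (idle)
t=39: (idle)
t=40: (idle)
t=41: (idle)
t=42: (idle)
t=43: (idle)
t=44: (idle)
t=45: (idle)
t=46: (idle)
t=47: (idle)
t=48: (idle)
t=49: (idle)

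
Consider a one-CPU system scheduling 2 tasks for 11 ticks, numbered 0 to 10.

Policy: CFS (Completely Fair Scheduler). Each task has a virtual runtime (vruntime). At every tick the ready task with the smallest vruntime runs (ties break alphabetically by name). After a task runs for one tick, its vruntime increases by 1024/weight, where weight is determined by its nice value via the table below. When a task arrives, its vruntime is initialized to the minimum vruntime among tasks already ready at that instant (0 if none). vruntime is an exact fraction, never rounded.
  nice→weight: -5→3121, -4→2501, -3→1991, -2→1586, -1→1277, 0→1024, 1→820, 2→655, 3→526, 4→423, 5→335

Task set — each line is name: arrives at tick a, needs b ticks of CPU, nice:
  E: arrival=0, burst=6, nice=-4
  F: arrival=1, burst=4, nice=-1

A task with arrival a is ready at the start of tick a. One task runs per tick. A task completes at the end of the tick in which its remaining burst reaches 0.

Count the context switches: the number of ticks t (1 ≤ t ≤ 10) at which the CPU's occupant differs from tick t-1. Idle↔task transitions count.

context switches = 8

t=0: vr[E=0] → run E
t=1: vr[E=1024/2501 F=1024/2501] → run E
t=2: vr[E=2048/2501 F=1024/2501] → run F
t=3: vr[E=2048/2501 F=3868672/3193777] → run E
t=4: vr[E=3072/2501 F=3868672/3193777] → run F
t=5: vr[E=3072/2501 F=6429696/3193777] → run E
t=6: vr[E=4096/2501 F=6429696/3193777] → run E
t=7: vr[E=5120/2501 F=6429696/3193777] → run F
t=8: vr[E=5120/2501 F=8990720/3193777] → run E
t=9: vr[F=8990720/3193777] → run F
t=10: (idle)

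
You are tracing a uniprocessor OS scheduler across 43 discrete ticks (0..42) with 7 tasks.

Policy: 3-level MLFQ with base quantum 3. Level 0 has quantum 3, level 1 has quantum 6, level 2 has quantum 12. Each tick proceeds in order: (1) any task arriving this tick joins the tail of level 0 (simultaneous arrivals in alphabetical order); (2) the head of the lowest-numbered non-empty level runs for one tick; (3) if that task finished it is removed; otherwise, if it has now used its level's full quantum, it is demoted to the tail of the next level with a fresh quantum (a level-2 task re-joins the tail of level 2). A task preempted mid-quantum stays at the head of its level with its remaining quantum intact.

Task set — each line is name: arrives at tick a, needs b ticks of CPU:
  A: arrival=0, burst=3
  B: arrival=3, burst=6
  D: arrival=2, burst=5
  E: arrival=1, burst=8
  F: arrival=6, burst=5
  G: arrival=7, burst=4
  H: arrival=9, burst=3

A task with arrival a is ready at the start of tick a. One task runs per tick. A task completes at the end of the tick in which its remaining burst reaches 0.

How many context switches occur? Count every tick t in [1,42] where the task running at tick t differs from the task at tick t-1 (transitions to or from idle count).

t=0: L0/L1/L2 = A/-/- → run A
t=1: L0/L1/L2 = AE/-/- → run A
t=2: L0/L1/L2 = AED/-/- → run A
t=3: L0/L1/L2 = EDB/-/- → run E
t=4: L0/L1/L2 = EDB/-/- → run E
t=5: L0/L1/L2 = EDB/-/- → run E
t=6: L0/L1/L2 = DBF/E/- → run D
t=7: L0/L1/L2 = DBFG/E/- → run D
t=8: L0/L1/L2 = DBFG/E/- → run D
t=9: L0/L1/L2 = BFGH/ED/- → run B
t=10: L0/L1/L2 = BFGH/ED/- → run B
t=11: L0/L1/L2 = BFGH/ED/- → run B
t=12: L0/L1/L2 = FGH/EDB/- → run F
t=13: L0/L1/L2 = FGH/EDB/- → run F
t=14: L0/L1/L2 = FGH/EDB/- → run F
t=15: L0/L1/L2 = GH/EDBF/- → run G
t=16: L0/L1/L2 = GH/EDBF/- → run G
t=17: L0/L1/L2 = GH/EDBF/- → run G
t=18: L0/L1/L2 = H/EDBFG/- → run H
t=19: L0/L1/L2 = H/EDBFG/- → run H
t=20: L0/L1/L2 = H/EDBFG/- → run H
t=21: L0/L1/L2 = -/EDBFG/- → run E
t=22: L0/L1/L2 = -/EDBFG/- → run E
t=23: L0/L1/L2 = -/EDBFG/- → run E
t=24: L0/L1/L2 = -/EDBFG/- → run E
t=25: L0/L1/L2 = -/EDBFG/- → run E
t=26: L0/L1/L2 = -/DBFG/- → run D
t=27: L0/L1/L2 = -/DBFG/- → run D
t=28: L0/L1/L2 = -/BFG/- → run B
t=29: L0/L1/L2 = -/BFG/- → run B
t=30: L0/L1/L2 = -/BFG/- → run B
t=31: L0/L1/L2 = -/FG/- → run F
t=32: L0/L1/L2 = -/FG/- → run F
t=33: L0/L1/L2 = -/G/- → run G
t=34: (idle)
t=35: (idle)
t=36: (idle)
t=37: (idle)
t=38: (idle)
t=39: (idle)
t=40: (idle)
t=41: (idle)
t=42: (idle)

context switches = 12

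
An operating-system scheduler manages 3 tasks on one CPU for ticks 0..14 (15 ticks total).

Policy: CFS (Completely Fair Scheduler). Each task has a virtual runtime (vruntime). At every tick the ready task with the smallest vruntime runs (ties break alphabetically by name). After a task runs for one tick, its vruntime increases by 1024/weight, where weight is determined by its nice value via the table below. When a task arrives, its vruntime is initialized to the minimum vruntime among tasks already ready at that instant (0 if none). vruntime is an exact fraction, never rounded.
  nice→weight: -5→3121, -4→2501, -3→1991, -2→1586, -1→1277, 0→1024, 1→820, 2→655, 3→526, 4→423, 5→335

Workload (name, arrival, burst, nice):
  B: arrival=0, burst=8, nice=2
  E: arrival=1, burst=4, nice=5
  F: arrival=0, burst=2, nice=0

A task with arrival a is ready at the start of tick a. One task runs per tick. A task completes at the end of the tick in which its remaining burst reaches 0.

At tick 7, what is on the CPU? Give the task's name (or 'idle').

running at tick 7 = B

t=0: vr[B=0 F=0] → run B
t=1: vr[B=1024/655 E=0 F=0] → run E
t=2: vr[B=1024/655 E=1024/335 F=0] → run F
t=3: vr[B=1024/655 E=1024/335 F=1] → run F
t=4: vr[B=1024/655 E=1024/335] → run B
t=5: vr[B=2048/655 E=1024/335] → run E
t=6: vr[B=2048/655 E=2048/335] → run B
t=7: vr[B=3072/655 E=2048/335] → run B
t=8: vr[B=4096/655 E=2048/335] → run E
t=9: vr[B=4096/655 E=3072/335] → run B
t=10: vr[B=1024/131 E=3072/335] → run B
t=11: vr[B=6144/655 E=3072/335] → run E
t=12: vr[B=6144/655] → run B
t=13: vr[B=7168/655] → run B
t=14: (idle)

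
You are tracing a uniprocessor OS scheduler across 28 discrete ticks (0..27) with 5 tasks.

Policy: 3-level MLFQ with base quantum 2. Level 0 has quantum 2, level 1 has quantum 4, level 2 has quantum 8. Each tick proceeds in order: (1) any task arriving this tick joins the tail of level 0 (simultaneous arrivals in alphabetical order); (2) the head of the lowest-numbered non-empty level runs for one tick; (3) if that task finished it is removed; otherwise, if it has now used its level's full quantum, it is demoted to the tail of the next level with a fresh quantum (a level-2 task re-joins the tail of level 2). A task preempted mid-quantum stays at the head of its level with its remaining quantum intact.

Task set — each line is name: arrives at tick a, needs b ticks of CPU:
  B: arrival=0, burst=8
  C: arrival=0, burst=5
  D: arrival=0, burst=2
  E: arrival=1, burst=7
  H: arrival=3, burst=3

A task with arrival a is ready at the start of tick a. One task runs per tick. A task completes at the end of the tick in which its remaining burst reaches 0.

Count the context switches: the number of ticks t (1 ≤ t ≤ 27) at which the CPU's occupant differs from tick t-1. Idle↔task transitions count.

context switches = 11

t=0: L0/L1/L2 = BCD/-/- → run B
t=1: L0/L1/L2 = BCDE/-/- → run B
t=2: L0/L1/L2 = CDE/B/- → run C
t=3: L0/L1/L2 = CDEH/B/- → run C
t=4: L0/L1/L2 = DEH/BC/- → run D
t=5: L0/L1/L2 = DEH/BC/- → run D
t=6: L0/L1/L2 = EH/BC/- → run E
t=7: L0/L1/L2 = EH/BC/- → run E
t=8: L0/L1/L2 = H/BCE/- → run H
t=9: L0/L1/L2 = H/BCE/- → run H
t=10: L0/L1/L2 = -/BCEH/- → run B
t=11: L0/L1/L2 = -/BCEH/- → run B
t=12: L0/L1/L2 = -/BCEH/- → run B
t=13: L0/L1/L2 = -/BCEH/- → run B
t=14: L0/L1/L2 = -/CEH/B → run C
t=15: L0/L1/L2 = -/CEH/B → run C
t=16: L0/L1/L2 = -/CEH/B → run C
t=17: L0/L1/L2 = -/EH/B → run E
t=18: L0/L1/L2 = -/EH/B → run E
t=19: L0/L1/L2 = -/EH/B → run E
t=20: L0/L1/L2 = -/EH/B → run E
t=21: L0/L1/L2 = -/H/BE → run H
t=22: L0/L1/L2 = -/-/BE → run B
t=23: L0/L1/L2 = -/-/BE → run B
t=24: L0/L1/L2 = -/-/E → run E
t=25: (idle)
t=26: (idle)
t=27: (idle)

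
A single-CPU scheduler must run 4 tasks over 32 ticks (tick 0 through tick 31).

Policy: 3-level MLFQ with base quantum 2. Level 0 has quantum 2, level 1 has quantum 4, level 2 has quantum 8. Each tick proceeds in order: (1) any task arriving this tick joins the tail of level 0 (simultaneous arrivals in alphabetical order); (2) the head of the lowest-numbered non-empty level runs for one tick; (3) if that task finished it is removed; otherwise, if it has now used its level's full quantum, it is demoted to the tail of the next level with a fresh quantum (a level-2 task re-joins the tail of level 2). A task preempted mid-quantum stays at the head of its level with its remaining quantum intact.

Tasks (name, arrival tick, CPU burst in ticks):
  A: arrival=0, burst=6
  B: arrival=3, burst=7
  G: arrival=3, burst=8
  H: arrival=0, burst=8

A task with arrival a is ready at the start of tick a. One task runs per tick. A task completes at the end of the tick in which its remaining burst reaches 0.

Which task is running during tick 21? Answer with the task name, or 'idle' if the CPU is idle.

running at tick 21 = G

t=0: L0/L1/L2 = AH/-/- → run A
t=1: L0/L1/L2 = AH/-/- → run A
t=2: L0/L1/L2 = H/A/- → run H
t=3: L0/L1/L2 = HBG/A/- → run H
t=4: L0/L1/L2 = BG/AH/- → run B
t=5: L0/L1/L2 = BG/AH/- → run B
t=6: L0/L1/L2 = G/AHB/- → run G
t=7: L0/L1/L2 = G/AHB/- → run G
t=8: L0/L1/L2 = -/AHBG/- → run A
t=9: L0/L1/L2 = -/AHBG/- → run A
t=10: L0/L1/L2 = -/AHBG/- → run A
t=11: L0/L1/L2 = -/AHBG/- → run A
t=12: L0/L1/L2 = -/HBG/- → run H
t=13: L0/L1/L2 = -/HBG/- → run H
t=14: L0/L1/L2 = -/HBG/- → run H
t=15: L0/L1/L2 = -/HBG/- → run H
t=16: L0/L1/L2 = -/BG/H → run B
t=17: L0/L1/L2 = -/BG/H → run B
t=18: L0/L1/L2 = -/BG/H → run B
t=19: L0/L1/L2 = -/BG/H → run B
t=20: L0/L1/L2 = -/G/HB → run G
t=21: L0/L1/L2 = -/G/HB → run G
t=22: L0/L1/L2 = -/G/HB → run G
t=23: L0/L1/L2 = -/G/HB → run G
t=24: L0/L1/L2 = -/-/HBG → run H
t=25: L0/L1/L2 = -/-/HBG → run H
t=26: L0/L1/L2 = -/-/BG → run B
t=27: L0/L1/L2 = -/-/G → run G
t=28: L0/L1/L2 = -/-/G → run G
t=29: (idle)
t=30: (idle)
t=31: (idle)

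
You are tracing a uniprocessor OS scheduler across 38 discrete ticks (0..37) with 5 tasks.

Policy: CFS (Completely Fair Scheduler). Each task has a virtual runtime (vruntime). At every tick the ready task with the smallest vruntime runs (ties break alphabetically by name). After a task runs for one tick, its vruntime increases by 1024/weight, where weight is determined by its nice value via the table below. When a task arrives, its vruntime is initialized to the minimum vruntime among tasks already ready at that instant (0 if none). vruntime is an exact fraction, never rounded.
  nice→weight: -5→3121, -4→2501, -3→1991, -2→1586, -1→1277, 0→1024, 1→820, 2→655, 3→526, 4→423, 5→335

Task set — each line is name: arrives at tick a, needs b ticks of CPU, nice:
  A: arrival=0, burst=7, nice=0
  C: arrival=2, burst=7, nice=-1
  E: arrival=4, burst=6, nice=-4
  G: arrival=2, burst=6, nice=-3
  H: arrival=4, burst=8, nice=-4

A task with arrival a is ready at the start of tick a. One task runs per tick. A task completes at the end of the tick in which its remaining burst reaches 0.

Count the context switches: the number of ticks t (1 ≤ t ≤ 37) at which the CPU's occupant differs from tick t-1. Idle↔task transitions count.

t=0: vr[A=0] → run A
t=1: vr[A=1] → run A
t=2: vr[A=2 C=2 G=2] → run A
t=3: vr[A=3 C=2 G=2] → run C
t=4: vr[A=3 C=3578/1277 E=2 G=2 H=2] → run E
t=5: vr[A=3 C=3578/1277 E=6026/2501 G=2 H=2] → run G
t=6: vr[A=3 C=3578/1277 E=6026/2501 G=5006/1991 H=2] → run H
t=7: vr[A=3 C=3578/1277 E=6026/2501 G=5006/1991 H=6026/2501] → run E
t=8: vr[A=3 C=3578/1277 E=7050/2501 G=5006/1991 H=6026/2501] → run H
t=9: vr[A=3 C=3578/1277 E=7050/2501 G=5006/1991 H=7050/2501] → run G
t=10: vr[A=3 C=3578/1277 E=7050/2501 G=6030/1991 H=7050/2501] → run C
t=11: vr[A=3 C=4602/1277 E=7050/2501 G=6030/1991 H=7050/2501] → run E
t=12: vr[A=3 C=4602/1277 E=8074/2501 G=6030/1991 H=7050/2501] → run H
t=13: vr[A=3 C=4602/1277 E=8074/2501 G=6030/1991 H=8074/2501] → run A
t=14: vr[A=4 C=4602/1277 E=8074/2501 G=6030/1991 H=8074/2501] → run G
t=15: vr[A=4 C=4602/1277 E=8074/2501 G=7054/1991 H=8074/2501] → run E
t=16: vr[A=4 C=4602/1277 E=9098/2501 G=7054/1991 H=8074/2501] → run H
t=17: vr[A=4 C=4602/1277 E=9098/2501 G=7054/1991 H=9098/2501] → run G
t=18: vr[A=4 C=4602/1277 E=9098/2501 G=8078/1991 H=9098/2501] → run C
t=19: vr[A=4 C=5626/1277 E=9098/2501 G=8078/1991 H=9098/2501] → run E
t=20: vr[A=4 C=5626/1277 E=10122/2501 G=8078/1991 H=9098/2501] → run H
t=21: vr[A=4 C=5626/1277 E=10122/2501 G=8078/1991 H=10122/2501] → run A
t=22: vr[A=5 C=5626/1277 E=10122/2501 G=8078/1991 H=10122/2501] → run E
t=23: vr[A=5 C=5626/1277 G=8078/1991 H=10122/2501] → run H
t=24: vr[A=5 C=5626/1277 G=8078/1991 H=11146/2501] → run G
t=25: vr[A=5 C=5626/1277 G=9102/1991 H=11146/2501] → run C
t=26: vr[A=5 C=6650/1277 G=9102/1991 H=11146/2501] → run H
t=27: vr[A=5 C=6650/1277 G=9102/1991 H=12170/2501] → run G
t=28: vr[A=5 C=6650/1277 H=12170/2501] → run H
t=29: vr[A=5 C=6650/1277] → run A
t=30: vr[A=6 C=6650/1277] → run C
t=31: vr[A=6 C=7674/1277] → run A
t=32: vr[C=7674/1277] → run C
t=33: vr[C=8698/1277] → run C
t=34: (idle)
t=35: (idle)
t=36: (idle)
t=37: (idle)

context switches = 31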